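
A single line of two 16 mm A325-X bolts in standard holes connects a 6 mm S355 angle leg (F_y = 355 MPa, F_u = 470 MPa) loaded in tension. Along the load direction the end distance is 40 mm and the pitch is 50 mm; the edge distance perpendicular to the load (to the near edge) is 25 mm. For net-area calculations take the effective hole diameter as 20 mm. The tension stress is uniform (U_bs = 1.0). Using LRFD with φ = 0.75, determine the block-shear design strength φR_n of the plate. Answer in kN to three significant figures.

108 kN

Shear plane L_v = 40 + 1·50 = 90 mm; A_gv = 90 × 6 = 540 mm².
A_nv = (90 − 1.5·20) × 6 = 360 mm².
A_nt = (25 − 0.5·20) × 6 = 90 mm².
0.6 F_u A_nv = 101.5 kN; 0.6 F_y A_gv = 115 kN → shear rupture governs the shear term.
R_n = 101.5 + 1.0 × 470 × 90 / 1000 = 143.8 kN.
Design strength φR_n = 0.75 × 143.8 = 108 kN.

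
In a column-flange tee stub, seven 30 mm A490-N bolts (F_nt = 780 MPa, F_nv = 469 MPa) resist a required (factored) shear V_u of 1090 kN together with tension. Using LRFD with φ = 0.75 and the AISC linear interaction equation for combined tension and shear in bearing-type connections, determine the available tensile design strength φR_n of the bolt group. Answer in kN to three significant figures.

A_b = π·30²/4 = 706.9 mm²; f_rv = 1090 × 1000 / (7 × 706.9) = 220.3 MPa.
F'_nt = 1.3 F_nt − (F_nt / φF_nv) f_rv = 1.3·780 − (780/(0.75·469))·220.3 = 525.5 MPa, capped at F_nt → F'_nt = 525.5 MPa.
R_n = F'_nt · A_b · n = 525.5 × 706.9 × 7 / 1000 = 2600 kN.
Design strength φR_n = 0.75 × 2600 = 1950 kN.

1950 kN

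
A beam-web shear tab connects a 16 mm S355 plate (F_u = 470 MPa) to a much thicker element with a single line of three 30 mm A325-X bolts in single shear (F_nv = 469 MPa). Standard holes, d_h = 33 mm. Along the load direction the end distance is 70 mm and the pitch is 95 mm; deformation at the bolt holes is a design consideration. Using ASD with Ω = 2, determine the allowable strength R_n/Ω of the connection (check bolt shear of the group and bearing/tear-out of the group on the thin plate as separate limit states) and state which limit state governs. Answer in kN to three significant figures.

497 kN (bolt shear governs)

Bolt shear: A_b = π·30²/4 = 706.9 mm²; R_n = 469 × 706.9 × 3 × 1 / 1000 = 994.5 kN → 994.5 / 2 = 497 kN.
Bearing (1.2 l_c t F_u ≤ 2.4 d t F_u): upper limit = 2.4·30·16·470 / 1000 = 541.4 kN.
  Edge l_c = 70 − 33/2 = 53.5 → r_n = 482.8 kN; interior l_c = 95 − 33 = 62 → r_n = 541.4 kN.
  R_n,bearing = 1·482.8 + 2·541.4 = 1566 kN → 1566 / 2 = 783 kN.
Bolt shear governs: 497 kN.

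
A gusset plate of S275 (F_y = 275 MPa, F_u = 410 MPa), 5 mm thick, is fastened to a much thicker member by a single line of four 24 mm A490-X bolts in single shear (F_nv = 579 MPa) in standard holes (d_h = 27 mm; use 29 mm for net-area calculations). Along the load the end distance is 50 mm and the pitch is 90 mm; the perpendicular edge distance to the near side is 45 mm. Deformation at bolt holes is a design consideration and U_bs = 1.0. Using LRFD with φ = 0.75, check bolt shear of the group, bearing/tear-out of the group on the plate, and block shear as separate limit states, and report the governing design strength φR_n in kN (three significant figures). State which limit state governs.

245 kN (block shear governs)

Bolt shear: A_b = π·24²/4 = 452.4 mm²; R_n = 579 × 452.4 × 4 × 1 / 1000 = 1048 kN → 0.75 × 1048 = 786 kN.
Bearing: edge l_c = 36.5, r_n = 89.79 kN; interior l_c = 63, r_n = 118.1 kN; R_n = 89.79 + 3·118.1 = 444 kN → 333 kN.
Block shear: A_gv = 1600, A_nv = 1092, A_nt = 152.5 mm²; R_n = min(0.6F_uA_nv, 0.6F_yA_gv) + U_bs·F_u·A_nt = 326.5 kN → 245 kN.
Block shear governs: 245 kN.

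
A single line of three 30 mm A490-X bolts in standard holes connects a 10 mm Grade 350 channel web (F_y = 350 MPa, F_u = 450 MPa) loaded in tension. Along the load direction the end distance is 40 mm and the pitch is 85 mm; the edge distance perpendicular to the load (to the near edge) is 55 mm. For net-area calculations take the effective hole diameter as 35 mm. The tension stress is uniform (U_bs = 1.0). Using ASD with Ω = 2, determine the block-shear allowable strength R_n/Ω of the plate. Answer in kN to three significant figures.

250 kN

Shear plane L_v = 40 + 2·85 = 210 mm; A_gv = 210 × 10 = 2100 mm².
A_nv = (210 − 2.5·35) × 10 = 1225 mm².
A_nt = (55 − 0.5·35) × 10 = 375 mm².
0.6 F_u A_nv = 330.8 kN; 0.6 F_y A_gv = 441 kN → shear rupture governs the shear term.
R_n = 330.8 + 1.0 × 450 × 375 / 1000 = 499.5 kN.
Allowable strength R_n/Ω = 499.5 / 2 = 250 kN.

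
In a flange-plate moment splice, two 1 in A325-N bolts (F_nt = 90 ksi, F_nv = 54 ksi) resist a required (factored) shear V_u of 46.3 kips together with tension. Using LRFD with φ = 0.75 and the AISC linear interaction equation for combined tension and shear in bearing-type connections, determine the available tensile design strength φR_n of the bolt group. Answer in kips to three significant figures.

A_b = π·1²/4 = 0.7854 in²; f_rv = 46.3 / (2 × 0.7854) = 29.48 ksi.
F'_nt = 1.3 F_nt − (F_nt / φF_nv) f_rv = 1.3·90 − (90/(0.75·54))·29.48 = 51.5 ksi, capped at F_nt → F'_nt = 51.5 ksi.
R_n = F'_nt · A_b · n = 51.5 × 0.7854 × 2 = 80.89 kips.
Design strength φR_n = 0.75 × 80.89 = 60.7 kips.

60.7 kips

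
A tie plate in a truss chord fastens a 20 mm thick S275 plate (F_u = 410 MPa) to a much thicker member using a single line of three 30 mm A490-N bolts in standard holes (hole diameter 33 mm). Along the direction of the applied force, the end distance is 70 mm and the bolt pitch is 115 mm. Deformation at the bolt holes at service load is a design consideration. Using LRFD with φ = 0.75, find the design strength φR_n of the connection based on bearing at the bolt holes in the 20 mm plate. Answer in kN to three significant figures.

Per bolt r_n = 1.2 l_c t F_u ≤ 2.4 d t F_u; upper limit = 2.4 × 30 × 20 × 410 / 1000 = 590.4 kN.
Edge bolt: l_c = 70 − 33/2 = 53.5 mm → 1.2 × 53.5 × 20 × 410 / 1000 = 526.4 → r_n = 526.4 kN.
Interior bolts: l_c = 115 − 33 = 82 mm → 1.2 × 82 × 20 × 410 / 1000 = 806.9 → r_n = 590.4 kN.
R_n = 1 × 526.4 + 2 × 590.4 = 1707 kN.
Design strength φR_n = 0.75 × 1707 = 1280 kN.

1280 kN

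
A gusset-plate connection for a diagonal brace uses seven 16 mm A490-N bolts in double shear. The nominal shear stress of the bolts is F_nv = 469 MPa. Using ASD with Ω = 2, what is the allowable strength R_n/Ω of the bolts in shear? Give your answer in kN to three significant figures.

660 kN

A_b = π × 16² / 4 = 201.1 mm².
R_n = F_nv · A_b · n · n_s = 469 × 201.1 × 7 × 2 / 1000 = 1320 kN.
Allowable strength R_n/Ω = 1320 / 2 = 660 kN.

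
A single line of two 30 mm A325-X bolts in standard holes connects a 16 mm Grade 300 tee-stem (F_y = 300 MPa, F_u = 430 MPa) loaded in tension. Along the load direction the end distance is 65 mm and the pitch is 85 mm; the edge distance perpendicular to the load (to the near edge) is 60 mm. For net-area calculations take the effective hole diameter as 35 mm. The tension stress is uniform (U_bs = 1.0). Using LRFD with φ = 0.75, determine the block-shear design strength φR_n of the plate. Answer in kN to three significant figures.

Shear plane L_v = 65 + 1·85 = 150 mm; A_gv = 150 × 16 = 2400 mm².
A_nv = (150 − 1.5·35) × 16 = 1560 mm².
A_nt = (60 − 0.5·35) × 16 = 680 mm².
0.6 F_u A_nv = 402.5 kN; 0.6 F_y A_gv = 432 kN → shear rupture governs the shear term.
R_n = 402.5 + 1.0 × 430 × 680 / 1000 = 694.9 kN.
Design strength φR_n = 0.75 × 694.9 = 521 kN.

521 kN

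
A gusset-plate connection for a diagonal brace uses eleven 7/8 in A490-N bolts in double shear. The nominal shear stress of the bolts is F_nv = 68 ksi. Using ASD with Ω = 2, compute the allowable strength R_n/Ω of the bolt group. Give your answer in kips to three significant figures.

450 kips

A_b = π × 0.875² / 4 = 0.6013 in².
R_n = F_nv · A_b · n · n_s = 68 × 0.6013 × 11 × 2 = 899.6 kips.
Allowable strength R_n/Ω = 899.6 / 2 = 450 kips.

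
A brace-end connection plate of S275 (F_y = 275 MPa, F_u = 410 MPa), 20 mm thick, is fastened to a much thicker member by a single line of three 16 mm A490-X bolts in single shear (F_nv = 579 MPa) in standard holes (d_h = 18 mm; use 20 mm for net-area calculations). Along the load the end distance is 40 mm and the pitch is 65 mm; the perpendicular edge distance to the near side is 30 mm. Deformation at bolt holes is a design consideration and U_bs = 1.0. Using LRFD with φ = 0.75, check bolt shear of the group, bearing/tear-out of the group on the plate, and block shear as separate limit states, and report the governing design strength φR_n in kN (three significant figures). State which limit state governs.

Bolt shear: A_b = π·16²/4 = 201.1 mm²; R_n = 579 × 201.1 × 3 × 1 / 1000 = 349.2 kN → 0.75 × 349.2 = 262 kN.
Bearing: edge l_c = 31, r_n = 305 kN; interior l_c = 47, r_n = 314.9 kN; R_n = 305 + 2·314.9 = 934.8 kN → 701 kN.
Block shear: A_gv = 3400, A_nv = 2400, A_nt = 400 mm²; R_n = min(0.6F_uA_nv, 0.6F_yA_gv) + U_bs·F_u·A_nt = 725 kN → 544 kN.
Bolt shear governs: 262 kN.

262 kN (bolt shear governs)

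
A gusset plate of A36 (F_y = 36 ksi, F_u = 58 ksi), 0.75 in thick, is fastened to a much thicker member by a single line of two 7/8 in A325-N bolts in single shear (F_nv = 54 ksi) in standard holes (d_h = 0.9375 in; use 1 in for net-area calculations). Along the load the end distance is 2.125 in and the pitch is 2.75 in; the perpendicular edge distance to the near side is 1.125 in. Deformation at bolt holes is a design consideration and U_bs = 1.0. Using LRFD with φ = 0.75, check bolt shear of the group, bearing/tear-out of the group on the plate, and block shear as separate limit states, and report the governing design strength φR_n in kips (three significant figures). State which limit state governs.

48.7 kips (bolt shear governs)

Bolt shear: A_b = π·0.875²/4 = 0.6013 in²; R_n = 54 × 0.6013 × 2 × 1 = 64.94 kips → 0.75 × 64.94 = 48.7 kips.
Bearing: edge l_c = 1.656, r_n = 86.46 kips; interior l_c = 1.812, r_n = 91.35 kips; R_n = 86.46 + 1·91.35 = 177.8 kips → 133 kips.
Block shear: A_gv = 3.656, A_nv = 2.531, A_nt = 0.4688 in²; R_n = min(0.6F_uA_nv, 0.6F_yA_gv) + U_bs·F_u·A_nt = 106.2 kips → 79.6 kips.
Bolt shear governs: 48.7 kips.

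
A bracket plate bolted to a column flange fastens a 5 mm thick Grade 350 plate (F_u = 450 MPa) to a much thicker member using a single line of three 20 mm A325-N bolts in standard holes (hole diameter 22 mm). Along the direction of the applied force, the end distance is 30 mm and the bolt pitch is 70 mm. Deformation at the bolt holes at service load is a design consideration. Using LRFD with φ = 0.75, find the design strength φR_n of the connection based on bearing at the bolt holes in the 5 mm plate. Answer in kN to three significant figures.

200 kN

Per bolt r_n = 1.2 l_c t F_u ≤ 2.4 d t F_u; upper limit = 2.4 × 20 × 5 × 450 / 1000 = 108 kN.
Edge bolt: l_c = 30 − 22/2 = 19 mm → 1.2 × 19 × 5 × 450 / 1000 = 51.3 → r_n = 51.3 kN.
Interior bolts: l_c = 70 − 22 = 48 mm → 1.2 × 48 × 5 × 450 / 1000 = 129.6 → r_n = 108 kN.
R_n = 1 × 51.3 + 2 × 108 = 267.3 kN.
Design strength φR_n = 0.75 × 267.3 = 200 kN.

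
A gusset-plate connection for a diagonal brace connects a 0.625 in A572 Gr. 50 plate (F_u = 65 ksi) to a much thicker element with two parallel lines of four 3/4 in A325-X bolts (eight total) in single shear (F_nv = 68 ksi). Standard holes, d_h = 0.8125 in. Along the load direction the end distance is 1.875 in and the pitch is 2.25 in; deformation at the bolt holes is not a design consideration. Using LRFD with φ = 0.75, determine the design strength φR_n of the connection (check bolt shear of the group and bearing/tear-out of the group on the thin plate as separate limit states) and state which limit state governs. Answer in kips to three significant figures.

Bolt shear: A_b = π·0.75²/4 = 0.4418 in²; R_n = 68 × 0.4418 × 8 × 1 = 240.3 kips → 0.75 × 240.3 = 180 kips.
Bearing (1.5 l_c t F_u ≤ 3.0 d t F_u): upper limit = 3.0·0.75·0.625·65 = 91.41 kips.
  Edge l_c = 1.875 − 0.8125/2 = 1.469 → r_n = 89.5 kips; interior l_c = 2.25 − 0.8125 = 1.438 → r_n = 87.6 kips.
  R_n,bearing = 2·89.5 + 6·87.6 = 704.6 kips → 0.75 × 704.6 = 528 kips.
Bolt shear governs: 180 kips.

180 kips (bolt shear governs)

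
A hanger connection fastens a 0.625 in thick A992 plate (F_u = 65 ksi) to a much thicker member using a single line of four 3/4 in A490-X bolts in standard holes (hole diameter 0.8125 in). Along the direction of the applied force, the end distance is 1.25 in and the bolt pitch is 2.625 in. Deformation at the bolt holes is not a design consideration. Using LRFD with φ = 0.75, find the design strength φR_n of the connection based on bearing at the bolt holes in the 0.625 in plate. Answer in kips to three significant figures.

Per bolt r_n = 1.5 l_c t F_u ≤ 3.0 d t F_u; upper limit = 3.0 × 0.75 × 0.625 × 65 = 91.41 kips.
Edge bolt: l_c = 1.25 − 0.8125/2 = 0.8438 in → 1.5 × 0.8438 × 0.625 × 65 = 51.42 → r_n = 51.42 kips.
Interior bolts: l_c = 2.625 − 0.8125 = 1.812 in → 1.5 × 1.812 × 0.625 × 65 = 110.4 → r_n = 91.41 kips.
R_n = 1 × 51.42 + 3 × 91.41 = 325.6 kips.
Design strength φR_n = 0.75 × 325.6 = 244 kips.

244 kips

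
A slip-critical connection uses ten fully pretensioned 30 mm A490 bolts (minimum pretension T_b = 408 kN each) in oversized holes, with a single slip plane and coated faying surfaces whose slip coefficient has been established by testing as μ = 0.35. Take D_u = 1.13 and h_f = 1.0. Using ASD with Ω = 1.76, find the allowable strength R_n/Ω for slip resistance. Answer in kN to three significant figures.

917 kN

R_n = μ · D_u · h_f · T_b · n_s · n_b = 0.35 × 1.13 × 1.0 × 408 × 1 × 10 = 1614 kN.
Allowable strength R_n/Ω = 1614 / 1.76 = 917 kN.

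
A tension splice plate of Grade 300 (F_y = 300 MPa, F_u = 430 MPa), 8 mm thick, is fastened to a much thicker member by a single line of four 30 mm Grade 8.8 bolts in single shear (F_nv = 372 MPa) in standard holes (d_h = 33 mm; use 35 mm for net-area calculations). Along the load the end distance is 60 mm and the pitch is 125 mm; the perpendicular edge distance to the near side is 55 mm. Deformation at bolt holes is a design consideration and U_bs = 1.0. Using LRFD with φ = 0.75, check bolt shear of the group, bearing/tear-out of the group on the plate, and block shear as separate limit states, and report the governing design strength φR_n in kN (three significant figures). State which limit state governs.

Bolt shear: A_b = π·30²/4 = 706.9 mm²; R_n = 372 × 706.9 × 4 × 1 / 1000 = 1052 kN → 0.75 × 1052 = 789 kN.
Bearing: edge l_c = 43.5, r_n = 179.6 kN; interior l_c = 92, r_n = 247.7 kN; R_n = 179.6 + 3·247.7 = 922.6 kN → 692 kN.
Block shear: A_gv = 3480, A_nv = 2500, A_nt = 300 mm²; R_n = min(0.6F_uA_nv, 0.6F_yA_gv) + U_bs·F_u·A_nt = 755.4 kN → 567 kN.
Block shear governs: 567 kN.

567 kN (block shear governs)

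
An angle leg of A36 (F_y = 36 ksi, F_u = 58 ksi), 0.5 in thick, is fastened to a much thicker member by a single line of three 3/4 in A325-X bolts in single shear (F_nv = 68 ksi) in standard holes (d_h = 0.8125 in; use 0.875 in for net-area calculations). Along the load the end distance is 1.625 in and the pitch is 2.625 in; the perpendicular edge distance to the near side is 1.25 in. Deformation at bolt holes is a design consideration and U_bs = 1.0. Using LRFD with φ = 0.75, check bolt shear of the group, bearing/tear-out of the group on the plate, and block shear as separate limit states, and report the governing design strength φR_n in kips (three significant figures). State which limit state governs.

Bolt shear: A_b = π·0.75²/4 = 0.4418 in²; R_n = 68 × 0.4418 × 3 × 1 = 90.12 kips → 0.75 × 90.12 = 67.6 kips.
Bearing: edge l_c = 1.219, r_n = 42.41 kips; interior l_c = 1.812, r_n = 52.2 kips; R_n = 42.41 + 2·52.2 = 146.8 kips → 110 kips.
Block shear: A_gv = 3.438, A_nv = 2.344, A_nt = 0.4062 in²; R_n = min(0.6F_uA_nv, 0.6F_yA_gv) + U_bs·F_u·A_nt = 97.81 kips → 73.4 kips.
Bolt shear governs: 67.6 kips.

67.6 kips (bolt shear governs)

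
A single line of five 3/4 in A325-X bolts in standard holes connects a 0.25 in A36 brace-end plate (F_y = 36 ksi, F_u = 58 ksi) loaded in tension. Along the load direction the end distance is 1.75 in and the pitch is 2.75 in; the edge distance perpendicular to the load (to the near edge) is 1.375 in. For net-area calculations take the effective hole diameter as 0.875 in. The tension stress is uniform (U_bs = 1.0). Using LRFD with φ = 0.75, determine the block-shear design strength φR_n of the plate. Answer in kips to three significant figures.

Shear plane L_v = 1.75 + 4·2.75 = 12.75 in; A_gv = 12.75 × 0.25 = 3.188 in².
A_nv = (12.75 − 4.5·0.875) × 0.25 = 2.203 in².
A_nt = (1.375 − 0.5·0.875) × 0.25 = 0.2344 in².
0.6 F_u A_nv = 76.67 kips; 0.6 F_y A_gv = 68.85 kips → shear yielding governs the shear term.
R_n = 68.85 + 1.0 × 58 × 0.2344 = 82.44 kips.
Design strength φR_n = 0.75 × 82.44 = 61.8 kips.

61.8 kips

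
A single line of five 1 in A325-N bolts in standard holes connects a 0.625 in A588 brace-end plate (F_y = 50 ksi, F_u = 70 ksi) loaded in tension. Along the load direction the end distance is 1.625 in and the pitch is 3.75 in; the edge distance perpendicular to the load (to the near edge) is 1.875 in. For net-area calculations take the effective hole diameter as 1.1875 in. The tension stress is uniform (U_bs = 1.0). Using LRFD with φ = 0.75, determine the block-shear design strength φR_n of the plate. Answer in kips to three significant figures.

264 kips

Shear plane L_v = 1.625 + 4·3.75 = 16.62 in; A_gv = 16.62 × 0.625 = 10.39 in².
A_nv = (16.62 − 4.5·1.1875) × 0.625 = 7.051 in².
A_nt = (1.875 − 0.5·1.1875) × 0.625 = 0.8008 in².
0.6 F_u A_nv = 296.1 kips; 0.6 F_y A_gv = 311.7 kips → shear rupture governs the shear term.
R_n = 296.1 + 1.0 × 70 × 0.8008 = 352.2 kips.
Design strength φR_n = 0.75 × 352.2 = 264 kips.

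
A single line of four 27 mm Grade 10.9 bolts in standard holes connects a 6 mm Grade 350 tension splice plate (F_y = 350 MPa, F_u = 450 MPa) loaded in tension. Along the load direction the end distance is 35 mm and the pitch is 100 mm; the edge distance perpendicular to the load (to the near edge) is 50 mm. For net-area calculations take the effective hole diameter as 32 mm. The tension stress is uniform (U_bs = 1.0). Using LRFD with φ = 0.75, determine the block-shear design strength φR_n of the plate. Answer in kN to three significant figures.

340 kN

Shear plane L_v = 35 + 3·100 = 335 mm; A_gv = 335 × 6 = 2010 mm².
A_nv = (335 − 3.5·32) × 6 = 1338 mm².
A_nt = (50 − 0.5·32) × 6 = 204 mm².
0.6 F_u A_nv = 361.3 kN; 0.6 F_y A_gv = 422.1 kN → shear rupture governs the shear term.
R_n = 361.3 + 1.0 × 450 × 204 / 1000 = 453.1 kN.
Design strength φR_n = 0.75 × 453.1 = 340 kN.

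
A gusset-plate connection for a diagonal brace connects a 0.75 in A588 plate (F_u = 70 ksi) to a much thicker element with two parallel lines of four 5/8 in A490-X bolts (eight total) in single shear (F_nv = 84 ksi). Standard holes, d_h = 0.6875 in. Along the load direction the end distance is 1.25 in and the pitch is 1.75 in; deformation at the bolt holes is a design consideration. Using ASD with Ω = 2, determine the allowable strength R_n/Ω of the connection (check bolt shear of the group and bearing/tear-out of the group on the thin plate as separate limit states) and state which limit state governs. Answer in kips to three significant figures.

103 kips (bolt shear governs)

Bolt shear: A_b = π·0.625²/4 = 0.3068 in²; R_n = 84 × 0.3068 × 8 × 1 = 206.2 kips → 206.2 / 2 = 103 kips.
Bearing (1.2 l_c t F_u ≤ 2.4 d t F_u): upper limit = 2.4·0.625·0.75·70 = 78.75 kips.
  Edge l_c = 1.25 − 0.6875/2 = 0.9062 → r_n = 57.09 kips; interior l_c = 1.75 − 0.6875 = 1.062 → r_n = 66.94 kips.
  R_n,bearing = 2·57.09 + 6·66.94 = 515.8 kips → 515.8 / 2 = 258 kips.
Bolt shear governs: 103 kips.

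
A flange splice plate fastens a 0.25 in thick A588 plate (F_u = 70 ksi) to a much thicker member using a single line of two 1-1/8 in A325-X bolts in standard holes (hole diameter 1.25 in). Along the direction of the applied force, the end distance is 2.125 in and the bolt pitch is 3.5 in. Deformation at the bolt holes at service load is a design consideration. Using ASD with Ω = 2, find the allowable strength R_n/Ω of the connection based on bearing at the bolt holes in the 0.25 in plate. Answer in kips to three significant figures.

39.4 kips

Per bolt r_n = 1.2 l_c t F_u ≤ 2.4 d t F_u; upper limit = 2.4 × 1.125 × 0.25 × 70 = 47.25 kips.
Edge bolt: l_c = 2.125 − 1.25/2 = 1.5 in → 1.2 × 1.5 × 0.25 × 70 = 31.5 → r_n = 31.5 kips.
Interior bolts: l_c = 3.5 − 1.25 = 2.25 in → 1.2 × 2.25 × 0.25 × 70 = 47.25 → r_n = 47.25 kips.
R_n = 1 × 31.5 + 1 × 47.25 = 78.75 kips.
Allowable strength R_n/Ω = 78.75 / 2 = 39.4 kips.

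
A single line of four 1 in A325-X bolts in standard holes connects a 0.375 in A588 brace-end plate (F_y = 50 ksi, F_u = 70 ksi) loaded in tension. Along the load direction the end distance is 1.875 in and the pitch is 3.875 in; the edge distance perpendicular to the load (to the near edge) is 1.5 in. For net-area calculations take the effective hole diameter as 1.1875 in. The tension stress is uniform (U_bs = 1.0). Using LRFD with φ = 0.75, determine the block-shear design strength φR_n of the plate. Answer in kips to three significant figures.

Shear plane L_v = 1.875 + 3·3.875 = 13.5 in; A_gv = 13.5 × 0.375 = 5.062 in².
A_nv = (13.5 − 3.5·1.1875) × 0.375 = 3.504 in².
A_nt = (1.5 − 0.5·1.1875) × 0.375 = 0.3398 in².
0.6 F_u A_nv = 147.2 kips; 0.6 F_y A_gv = 151.9 kips → shear rupture governs the shear term.
R_n = 147.2 + 1.0 × 70 × 0.3398 = 171 kips.
Design strength φR_n = 0.75 × 171 = 128 kips.

128 kips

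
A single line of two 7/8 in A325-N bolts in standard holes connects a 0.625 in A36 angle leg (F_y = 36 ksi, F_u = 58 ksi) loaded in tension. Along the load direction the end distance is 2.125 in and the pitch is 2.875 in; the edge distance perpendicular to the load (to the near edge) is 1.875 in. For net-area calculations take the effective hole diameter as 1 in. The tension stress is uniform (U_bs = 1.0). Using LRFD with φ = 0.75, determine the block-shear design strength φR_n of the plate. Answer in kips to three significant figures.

88 kips

Shear plane L_v = 2.125 + 1·2.875 = 5 in; A_gv = 5 × 0.625 = 3.125 in².
A_nv = (5 − 1.5·1) × 0.625 = 2.188 in².
A_nt = (1.875 − 0.5·1) × 0.625 = 0.8594 in².
0.6 F_u A_nv = 76.12 kips; 0.6 F_y A_gv = 67.5 kips → shear yielding governs the shear term.
R_n = 67.5 + 1.0 × 58 × 0.8594 = 117.3 kips.
Design strength φR_n = 0.75 × 117.3 = 88 kips.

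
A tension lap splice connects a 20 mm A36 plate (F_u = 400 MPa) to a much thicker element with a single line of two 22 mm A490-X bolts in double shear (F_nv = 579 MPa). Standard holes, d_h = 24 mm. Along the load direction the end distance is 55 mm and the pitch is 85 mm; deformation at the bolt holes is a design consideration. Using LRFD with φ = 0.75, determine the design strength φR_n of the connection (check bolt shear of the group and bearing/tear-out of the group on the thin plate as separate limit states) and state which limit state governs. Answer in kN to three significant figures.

Bolt shear: A_b = π·22²/4 = 380.1 mm²; R_n = 579 × 380.1 × 2 × 2 / 1000 = 880.4 kN → 0.75 × 880.4 = 660 kN.
Bearing (1.2 l_c t F_u ≤ 2.4 d t F_u): upper limit = 2.4·22·20·400 / 1000 = 422.4 kN.
  Edge l_c = 55 − 24/2 = 43 → r_n = 412.8 kN; interior l_c = 85 − 24 = 61 → r_n = 422.4 kN.
  R_n,bearing = 1·412.8 + 1·422.4 = 835.2 kN → 0.75 × 835.2 = 626 kN.
Bearing governs: 626 kN.

626 kN (bearing governs)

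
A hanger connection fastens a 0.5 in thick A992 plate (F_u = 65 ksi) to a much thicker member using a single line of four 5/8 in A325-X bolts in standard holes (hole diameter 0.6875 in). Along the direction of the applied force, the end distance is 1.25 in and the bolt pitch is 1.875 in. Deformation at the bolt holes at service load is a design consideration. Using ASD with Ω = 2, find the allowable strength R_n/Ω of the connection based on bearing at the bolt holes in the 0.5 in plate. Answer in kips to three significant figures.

87.1 kips

Per bolt r_n = 1.2 l_c t F_u ≤ 2.4 d t F_u; upper limit = 2.4 × 0.625 × 0.5 × 65 = 48.75 kips.
Edge bolt: l_c = 1.25 − 0.6875/2 = 0.9062 in → 1.2 × 0.9062 × 0.5 × 65 = 35.34 → r_n = 35.34 kips.
Interior bolts: l_c = 1.875 − 0.6875 = 1.188 in → 1.2 × 1.188 × 0.5 × 65 = 46.31 → r_n = 46.31 kips.
R_n = 1 × 35.34 + 3 × 46.31 = 174.3 kips.
Allowable strength R_n/Ω = 174.3 / 2 = 87.1 kips.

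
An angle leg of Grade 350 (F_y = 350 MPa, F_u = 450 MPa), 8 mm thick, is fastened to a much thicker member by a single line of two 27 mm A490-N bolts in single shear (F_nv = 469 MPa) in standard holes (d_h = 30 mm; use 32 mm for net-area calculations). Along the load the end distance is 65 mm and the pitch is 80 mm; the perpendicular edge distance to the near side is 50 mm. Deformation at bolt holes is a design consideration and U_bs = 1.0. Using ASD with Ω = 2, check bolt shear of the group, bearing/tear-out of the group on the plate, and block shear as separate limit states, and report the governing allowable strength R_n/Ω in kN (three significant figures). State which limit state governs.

166 kN (block shear governs)

Bolt shear: A_b = π·27²/4 = 572.6 mm²; R_n = 469 × 572.6 × 2 × 1 / 1000 = 537.1 kN → 537.1 / 2 = 269 kN.
Bearing: edge l_c = 50, r_n = 216 kN; interior l_c = 50, r_n = 216 kN; R_n = 216 + 1·216 = 432 kN → 216 kN.
Block shear: A_gv = 1160, A_nv = 776, A_nt = 272 mm²; R_n = min(0.6F_uA_nv, 0.6F_yA_gv) + U_bs·F_u·A_nt = 331.9 kN → 166 kN.
Block shear governs: 166 kN.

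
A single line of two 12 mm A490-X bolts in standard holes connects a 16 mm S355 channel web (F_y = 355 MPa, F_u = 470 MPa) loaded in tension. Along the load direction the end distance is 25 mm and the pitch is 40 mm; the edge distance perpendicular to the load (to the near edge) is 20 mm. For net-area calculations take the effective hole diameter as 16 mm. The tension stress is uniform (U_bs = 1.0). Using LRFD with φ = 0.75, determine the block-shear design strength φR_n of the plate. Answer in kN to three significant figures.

Shear plane L_v = 25 + 1·40 = 65 mm; A_gv = 65 × 16 = 1040 mm².
A_nv = (65 − 1.5·16) × 16 = 656 mm².
A_nt = (20 − 0.5·16) × 16 = 192 mm².
0.6 F_u A_nv = 185 kN; 0.6 F_y A_gv = 221.5 kN → shear rupture governs the shear term.
R_n = 185 + 1.0 × 470 × 192 / 1000 = 275.2 kN.
Design strength φR_n = 0.75 × 275.2 = 206 kN.

206 kN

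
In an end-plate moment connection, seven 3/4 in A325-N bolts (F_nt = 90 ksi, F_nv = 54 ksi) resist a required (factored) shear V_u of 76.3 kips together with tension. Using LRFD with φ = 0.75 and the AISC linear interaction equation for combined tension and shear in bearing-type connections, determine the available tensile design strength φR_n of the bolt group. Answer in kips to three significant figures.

A_b = π·0.75²/4 = 0.4418 in²; f_rv = 76.3 / (7 × 0.4418) = 24.67 ksi.
F'_nt = 1.3 F_nt − (F_nt / φF_nv) f_rv = 1.3·90 − (90/(0.75·54))·24.67 = 62.17 ksi, capped at F_nt → F'_nt = 62.17 ksi.
R_n = F'_nt · A_b · n = 62.17 × 0.4418 × 7 = 192.3 kips.
Design strength φR_n = 0.75 × 192.3 = 144 kips.

144 kips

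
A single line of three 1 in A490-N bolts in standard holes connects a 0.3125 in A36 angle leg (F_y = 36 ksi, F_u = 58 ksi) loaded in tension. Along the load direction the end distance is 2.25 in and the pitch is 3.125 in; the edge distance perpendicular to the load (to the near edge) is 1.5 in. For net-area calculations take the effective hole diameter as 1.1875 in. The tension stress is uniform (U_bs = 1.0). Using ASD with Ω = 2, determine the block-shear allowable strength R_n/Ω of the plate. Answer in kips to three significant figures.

Shear plane L_v = 2.25 + 2·3.125 = 8.5 in; A_gv = 8.5 × 0.3125 = 2.656 in².
A_nv = (8.5 − 2.5·1.1875) × 0.3125 = 1.729 in².
A_nt = (1.5 − 0.5·1.1875) × 0.3125 = 0.2832 in².
0.6 F_u A_nv = 60.15 kips; 0.6 F_y A_gv = 57.37 kips → shear yielding governs the shear term.
R_n = 57.37 + 1.0 × 58 × 0.2832 = 73.8 kips.
Allowable strength R_n/Ω = 73.8 / 2 = 36.9 kips.

36.9 kips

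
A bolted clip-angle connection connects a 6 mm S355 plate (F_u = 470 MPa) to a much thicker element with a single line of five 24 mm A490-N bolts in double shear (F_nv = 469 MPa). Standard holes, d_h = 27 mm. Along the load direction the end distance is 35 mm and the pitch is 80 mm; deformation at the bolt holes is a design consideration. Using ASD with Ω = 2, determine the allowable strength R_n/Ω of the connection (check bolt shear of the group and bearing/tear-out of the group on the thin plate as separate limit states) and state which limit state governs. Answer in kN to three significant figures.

Bolt shear: A_b = π·24²/4 = 452.4 mm²; R_n = 469 × 452.4 × 5 × 2 / 1000 = 2122 kN → 2122 / 2 = 1060 kN.
Bearing (1.2 l_c t F_u ≤ 2.4 d t F_u): upper limit = 2.4·24·6·470 / 1000 = 162.4 kN.
  Edge l_c = 35 − 27/2 = 21.5 → r_n = 72.76 kN; interior l_c = 80 − 27 = 53 → r_n = 162.4 kN.
  R_n,bearing = 1·72.76 + 4·162.4 = 722.5 kN → 722.5 / 2 = 361 kN.
Bearing governs: 361 kN.

361 kN (bearing governs)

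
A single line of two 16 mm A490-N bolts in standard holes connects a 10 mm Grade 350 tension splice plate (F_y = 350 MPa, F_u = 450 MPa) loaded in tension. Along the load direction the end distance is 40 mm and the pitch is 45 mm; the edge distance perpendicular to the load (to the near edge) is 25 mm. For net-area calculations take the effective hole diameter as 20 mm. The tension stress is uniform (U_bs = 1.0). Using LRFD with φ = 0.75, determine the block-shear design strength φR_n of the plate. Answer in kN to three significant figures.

Shear plane L_v = 40 + 1·45 = 85 mm; A_gv = 85 × 10 = 850 mm².
A_nv = (85 − 1.5·20) × 10 = 550 mm².
A_nt = (25 − 0.5·20) × 10 = 150 mm².
0.6 F_u A_nv = 148.5 kN; 0.6 F_y A_gv = 178.5 kN → shear rupture governs the shear term.
R_n = 148.5 + 1.0 × 450 × 150 / 1000 = 216 kN.
Design strength φR_n = 0.75 × 216 = 162 kN.

162 kN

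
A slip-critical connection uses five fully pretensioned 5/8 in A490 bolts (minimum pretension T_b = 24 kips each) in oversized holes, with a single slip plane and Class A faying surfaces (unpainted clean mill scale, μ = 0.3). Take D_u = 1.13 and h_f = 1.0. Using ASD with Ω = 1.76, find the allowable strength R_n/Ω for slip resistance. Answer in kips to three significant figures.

R_n = μ · D_u · h_f · T_b · n_s · n_b = 0.3 × 1.13 × 1.0 × 24 × 1 × 5 = 40.68 kips.
Allowable strength R_n/Ω = 40.68 / 1.76 = 23.1 kips.

23.1 kips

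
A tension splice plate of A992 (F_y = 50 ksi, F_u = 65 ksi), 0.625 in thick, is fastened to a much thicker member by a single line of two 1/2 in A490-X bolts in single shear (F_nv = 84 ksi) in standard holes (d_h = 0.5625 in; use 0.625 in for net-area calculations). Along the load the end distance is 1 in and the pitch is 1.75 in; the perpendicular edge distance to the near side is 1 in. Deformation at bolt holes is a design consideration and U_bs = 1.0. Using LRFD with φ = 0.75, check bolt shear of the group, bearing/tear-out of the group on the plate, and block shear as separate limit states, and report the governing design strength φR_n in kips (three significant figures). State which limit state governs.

Bolt shear: A_b = π·0.5²/4 = 0.1963 in²; R_n = 84 × 0.1963 × 2 × 1 = 32.99 kips → 0.75 × 32.99 = 24.7 kips.
Bearing: edge l_c = 0.7188, r_n = 35.04 kips; interior l_c = 1.188, r_n = 48.75 kips; R_n = 35.04 + 1·48.75 = 83.79 kips → 62.8 kips.
Block shear: A_gv = 1.719, A_nv = 1.133, A_nt = 0.4297 in²; R_n = min(0.6F_uA_nv, 0.6F_yA_gv) + U_bs·F_u·A_nt = 72.11 kips → 54.1 kips.
Bolt shear governs: 24.7 kips.

24.7 kips (bolt shear governs)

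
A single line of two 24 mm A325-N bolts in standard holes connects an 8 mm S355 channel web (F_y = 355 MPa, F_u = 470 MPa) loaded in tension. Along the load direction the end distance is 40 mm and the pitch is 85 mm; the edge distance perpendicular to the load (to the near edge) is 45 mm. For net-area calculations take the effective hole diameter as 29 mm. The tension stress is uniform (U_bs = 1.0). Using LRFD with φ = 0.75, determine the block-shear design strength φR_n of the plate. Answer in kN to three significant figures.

224 kN

Shear plane L_v = 40 + 1·85 = 125 mm; A_gv = 125 × 8 = 1000 mm².
A_nv = (125 − 1.5·29) × 8 = 652 mm².
A_nt = (45 − 0.5·29) × 8 = 244 mm².
0.6 F_u A_nv = 183.9 kN; 0.6 F_y A_gv = 213 kN → shear rupture governs the shear term.
R_n = 183.9 + 1.0 × 470 × 244 / 1000 = 298.5 kN.
Design strength φR_n = 0.75 × 298.5 = 224 kN.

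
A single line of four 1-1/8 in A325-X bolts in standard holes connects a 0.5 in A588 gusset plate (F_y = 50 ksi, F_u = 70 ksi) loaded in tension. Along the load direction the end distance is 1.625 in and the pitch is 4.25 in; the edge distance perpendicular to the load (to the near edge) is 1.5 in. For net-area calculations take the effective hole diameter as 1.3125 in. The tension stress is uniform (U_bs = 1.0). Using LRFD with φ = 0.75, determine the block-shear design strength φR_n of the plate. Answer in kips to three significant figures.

Shear plane L_v = 1.625 + 3·4.25 = 14.38 in; A_gv = 14.38 × 0.5 = 7.188 in².
A_nv = (14.38 − 3.5·1.3125) × 0.5 = 4.891 in².
A_nt = (1.5 − 0.5·1.3125) × 0.5 = 0.4219 in².
0.6 F_u A_nv = 205.4 kips; 0.6 F_y A_gv = 215.6 kips → shear rupture governs the shear term.
R_n = 205.4 + 1.0 × 70 × 0.4219 = 234.9 kips.
Design strength φR_n = 0.75 × 234.9 = 176 kips.

176 kips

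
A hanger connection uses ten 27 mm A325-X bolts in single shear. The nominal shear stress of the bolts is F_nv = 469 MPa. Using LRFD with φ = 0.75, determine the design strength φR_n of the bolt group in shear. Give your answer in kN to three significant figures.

A_b = π × 27² / 4 = 572.6 mm².
R_n = F_nv · A_b · n · n_s = 469 × 572.6 × 10 × 1 / 1000 = 2685 kN.
Design strength φR_n = 0.75 × 2685 = 2010 kN.

2010 kN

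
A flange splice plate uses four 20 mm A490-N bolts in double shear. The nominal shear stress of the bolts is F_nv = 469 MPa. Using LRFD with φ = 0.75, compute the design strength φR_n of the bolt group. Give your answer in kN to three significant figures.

A_b = π × 20² / 4 = 314.2 mm².
R_n = F_nv · A_b · n · n_s = 469 × 314.2 × 4 × 2 / 1000 = 1179 kN.
Design strength φR_n = 0.75 × 1179 = 884 kN.

884 kN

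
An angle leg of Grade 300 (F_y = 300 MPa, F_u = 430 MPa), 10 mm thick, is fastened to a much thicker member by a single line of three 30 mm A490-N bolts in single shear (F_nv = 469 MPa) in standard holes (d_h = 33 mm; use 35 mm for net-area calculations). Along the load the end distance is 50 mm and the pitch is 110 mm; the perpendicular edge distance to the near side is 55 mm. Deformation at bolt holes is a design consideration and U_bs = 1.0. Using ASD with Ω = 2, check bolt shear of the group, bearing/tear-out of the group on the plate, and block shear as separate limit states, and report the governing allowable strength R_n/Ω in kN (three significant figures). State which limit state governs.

316 kN (block shear governs)

Bolt shear: A_b = π·30²/4 = 706.9 mm²; R_n = 469 × 706.9 × 3 × 1 / 1000 = 994.5 kN → 994.5 / 2 = 497 kN.
Bearing: edge l_c = 33.5, r_n = 172.9 kN; interior l_c = 77, r_n = 309.6 kN; R_n = 172.9 + 2·309.6 = 792.1 kN → 396 kN.
Block shear: A_gv = 2700, A_nv = 1825, A_nt = 375 mm²; R_n = min(0.6F_uA_nv, 0.6F_yA_gv) + U_bs·F_u·A_nt = 632.1 kN → 316 kN.
Block shear governs: 316 kN.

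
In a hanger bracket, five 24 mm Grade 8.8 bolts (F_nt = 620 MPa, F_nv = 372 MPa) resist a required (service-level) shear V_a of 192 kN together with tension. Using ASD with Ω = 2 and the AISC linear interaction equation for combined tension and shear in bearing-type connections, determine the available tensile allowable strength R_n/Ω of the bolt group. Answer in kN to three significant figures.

A_b = π·24²/4 = 452.4 mm²; f_rv = 192 × 1000 / (5 × 452.4) = 84.88 MPa.
F'_nt = 1.3 F_nt − (Ω F_nt / F_nv) f_rv = 1.3·620 − (2·620/372)·84.88 = 523.1 MPa, capped at F_nt → F'_nt = 523.1 MPa.
R_n = F'_nt · A_b · n = 523.1 × 452.4 × 5 / 1000 = 1183 kN.
Allowable strength R_n/Ω = 1183 / 2 = 592 kN.

592 kN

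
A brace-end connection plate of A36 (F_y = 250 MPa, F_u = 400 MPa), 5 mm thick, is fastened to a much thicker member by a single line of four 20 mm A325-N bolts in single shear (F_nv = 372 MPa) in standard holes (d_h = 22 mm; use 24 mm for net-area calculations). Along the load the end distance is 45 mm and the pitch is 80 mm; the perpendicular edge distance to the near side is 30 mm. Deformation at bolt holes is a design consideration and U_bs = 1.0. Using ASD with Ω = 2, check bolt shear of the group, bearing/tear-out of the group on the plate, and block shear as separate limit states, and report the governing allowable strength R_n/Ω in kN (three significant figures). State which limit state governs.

Bolt shear: A_b = π·20²/4 = 314.2 mm²; R_n = 372 × 314.2 × 4 × 1 / 1000 = 467.5 kN → 467.5 / 2 = 234 kN.
Bearing: edge l_c = 34, r_n = 81.6 kN; interior l_c = 58, r_n = 96 kN; R_n = 81.6 + 3·96 = 369.6 kN → 185 kN.
Block shear: A_gv = 1425, A_nv = 1005, A_nt = 90 mm²; R_n = min(0.6F_uA_nv, 0.6F_yA_gv) + U_bs·F_u·A_nt = 249.8 kN → 125 kN.
Block shear governs: 125 kN.

125 kN (block shear governs)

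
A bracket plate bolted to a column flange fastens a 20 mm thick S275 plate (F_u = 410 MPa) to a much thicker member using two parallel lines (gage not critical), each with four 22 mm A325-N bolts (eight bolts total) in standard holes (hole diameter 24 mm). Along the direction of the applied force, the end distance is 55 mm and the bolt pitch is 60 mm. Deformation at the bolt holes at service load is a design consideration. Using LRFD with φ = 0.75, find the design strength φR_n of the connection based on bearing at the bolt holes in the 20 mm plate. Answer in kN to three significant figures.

2230 kN

Per bolt r_n = 1.2 l_c t F_u ≤ 2.4 d t F_u; upper limit = 2.4 × 22 × 20 × 410 / 1000 = 433 kN.
Edge bolt: l_c = 55 − 24/2 = 43 mm → 1.2 × 43 × 20 × 410 / 1000 = 423.1 → r_n = 423.1 kN.
Interior bolts: l_c = 60 − 24 = 36 mm → 1.2 × 36 × 20 × 410 / 1000 = 354.2 → r_n = 354.2 kN.
R_n = 2 × 423.1 + 6 × 354.2 = 2972 kN.
Design strength φR_n = 0.75 × 2972 = 2230 kN.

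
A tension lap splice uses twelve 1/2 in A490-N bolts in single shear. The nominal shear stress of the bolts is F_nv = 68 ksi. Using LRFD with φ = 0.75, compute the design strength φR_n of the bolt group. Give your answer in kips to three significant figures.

A_b = π × 0.5² / 4 = 0.1963 in².
R_n = F_nv · A_b · n · n_s = 68 × 0.1963 × 12 × 1 = 160.2 kips.
Design strength φR_n = 0.75 × 160.2 = 120 kips.

120 kips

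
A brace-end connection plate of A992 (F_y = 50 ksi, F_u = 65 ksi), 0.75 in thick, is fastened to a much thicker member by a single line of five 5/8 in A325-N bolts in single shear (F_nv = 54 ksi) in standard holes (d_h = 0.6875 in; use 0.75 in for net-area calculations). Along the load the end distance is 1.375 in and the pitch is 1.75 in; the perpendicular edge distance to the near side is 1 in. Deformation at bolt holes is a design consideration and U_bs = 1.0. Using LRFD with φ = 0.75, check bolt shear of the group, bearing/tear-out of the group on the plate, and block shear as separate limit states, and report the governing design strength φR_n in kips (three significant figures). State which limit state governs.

Bolt shear: A_b = π·0.625²/4 = 0.3068 in²; R_n = 54 × 0.3068 × 5 × 1 = 82.83 kips → 0.75 × 82.83 = 62.1 kips.
Bearing: edge l_c = 1.031, r_n = 60.33 kips; interior l_c = 1.062, r_n = 62.16 kips; R_n = 60.33 + 4·62.16 = 309 kips → 232 kips.
Block shear: A_gv = 6.281, A_nv = 3.75, A_nt = 0.4688 in²; R_n = min(0.6F_uA_nv, 0.6F_yA_gv) + U_bs·F_u·A_nt = 176.7 kips → 133 kips.
Bolt shear governs: 62.1 kips.

62.1 kips (bolt shear governs)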